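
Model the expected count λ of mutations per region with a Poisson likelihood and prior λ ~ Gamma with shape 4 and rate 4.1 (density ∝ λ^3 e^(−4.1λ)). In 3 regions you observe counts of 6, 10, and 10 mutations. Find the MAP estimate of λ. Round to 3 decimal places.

Σxᵢ = 6+10+10 = 26, with n = 3.
Posterior ∝ λ^3e^(−4.1λ) · λ^26e^(−3λ) = λ^29e^(−7.1λ), i.e. Gamma(shape=30, rate=7.1).
The mode of a Gamma(a, b) with a ≥ 1 (shape–rate) is (a−1)/b = 29/7.1 ≈ 4.085.

λ̂_MAP = 4.085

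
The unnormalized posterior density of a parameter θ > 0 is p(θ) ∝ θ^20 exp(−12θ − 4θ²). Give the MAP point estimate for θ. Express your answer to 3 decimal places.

ℓ'(θ) = 20/θ − 12 − 8θ. Setting this to zero and multiplying by θ: 8θ² + 12θ − 20 = 0.
θ = (−12 + √(12² + 4·8·20)) / (2·8) = (−12 + √784) / 16 = (−12 + 28)/16 = 1.
ℓ''(θ) = −20/θ² − 8 < 0, confirming a maximum.

θ̂_MAP = 1.000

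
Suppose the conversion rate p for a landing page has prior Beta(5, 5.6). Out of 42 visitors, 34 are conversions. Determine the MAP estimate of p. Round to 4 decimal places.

p̂_MAP = 0.7510

Prior: Beta(5, 5.6).
Data: 34 successes in 42 trials. The binomial likelihood contributes p^34(1−p)^8, so the posterior is Beta(5+34, 5.6+8) = Beta(39, 13.6).
For Beta(a, b) with a, b > 1 the mode is (a−1)/(a+b−2) = 38/50.6 ≈ 0.7510.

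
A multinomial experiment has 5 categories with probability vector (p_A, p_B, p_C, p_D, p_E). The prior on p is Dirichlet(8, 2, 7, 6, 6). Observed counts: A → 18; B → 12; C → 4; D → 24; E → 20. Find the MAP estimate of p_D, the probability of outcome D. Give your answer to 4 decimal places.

The posterior is Dirichlet(αᵢ + nᵢ) = Dirichlet(26, 14, 11, 30, 26).
For a Dirichlet(a₁,…,a_K) with all aᵢ > 1, the mode has j-th component (aⱼ − 1)/(Σaᵢ − K).
Here Σaᵢ = 107 and K = 5, so p_D = (30 − 1)/(107 − 5) = 29/102 ≈ 0.2843.

MAP estimate of p_D = 0.2843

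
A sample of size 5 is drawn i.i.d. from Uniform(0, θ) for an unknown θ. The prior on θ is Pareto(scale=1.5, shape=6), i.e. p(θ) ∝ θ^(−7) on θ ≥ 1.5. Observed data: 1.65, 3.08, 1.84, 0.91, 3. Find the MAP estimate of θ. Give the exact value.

The Uniform(0, θ) likelihood is θ^(−n) for θ ≥ max(xᵢ), zero otherwise. Here max(xᵢ) = 3.08.
Posterior ∝ θ^(−7) · θ^(−5) = θ^(−12) on θ ≥ max(1.5, 3.08) = 3.08.
This density is strictly decreasing in θ, so the posterior mode lies at the lower boundary of the support.

θ̂_MAP = 3.08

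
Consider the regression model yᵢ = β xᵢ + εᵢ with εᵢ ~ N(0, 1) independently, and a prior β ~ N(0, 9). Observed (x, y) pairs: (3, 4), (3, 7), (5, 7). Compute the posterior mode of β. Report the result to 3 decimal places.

β̂_MAP = 1.577

log p(β | y) = −Σ(yᵢ − βxᵢ)²/(2·1) − β²/(2·9) + const.
Setting the derivative to zero: Σxᵢ(yᵢ − βxᵢ)/1 − β/9 = 0, so β = Σxᵢyᵢ / (Σxᵢ² + σ²/τ²).
Σxᵢyᵢ = 3·4 + 3·7 + 5·7 = 68; Σxᵢ² = 43; σ²/τ² = 1/9.
β̂_MAP = 68 / (43 + 1/9) = 68/(388/9) = 153/97 ≈ 1.577.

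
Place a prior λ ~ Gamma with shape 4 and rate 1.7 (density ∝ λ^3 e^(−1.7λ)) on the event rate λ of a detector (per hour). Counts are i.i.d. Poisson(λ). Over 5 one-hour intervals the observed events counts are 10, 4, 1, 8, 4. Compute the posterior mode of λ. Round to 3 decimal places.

λ̂_MAP = 4.478

Σxᵢ = 10+4+1+8+4 = 27, with n = 5.
Posterior ∝ λ^3e^(−1.7λ) · λ^27e^(−5λ) = λ^30e^(−6.7λ), i.e. Gamma(shape=31, rate=6.7).
The mode of a Gamma(a, b) with a ≥ 1 (shape–rate) is (a−1)/b = 30/6.7 ≈ 4.478.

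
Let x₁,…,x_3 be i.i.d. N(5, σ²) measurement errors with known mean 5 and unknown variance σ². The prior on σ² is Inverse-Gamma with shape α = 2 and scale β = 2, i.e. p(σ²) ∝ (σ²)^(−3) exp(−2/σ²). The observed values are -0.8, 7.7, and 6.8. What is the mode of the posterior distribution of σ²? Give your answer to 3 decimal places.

Sum of squared deviations about the known mean: SS = (-0.8−5)² + (7.7−5)² + (6.8−5)² = 44.17.
The Normal likelihood contributes (σ²)^(−n/2) exp(−SS/(2σ²)), so the posterior is Inverse-Gamma(α + n/2, β + SS/2) = Inverse-Gamma(3.5, 24.085).
The mode of Inverse-Gamma(a, b) is b/(a+1) = 24.085/4.5 ≈ 5.352.

σ̂²_MAP = 5.352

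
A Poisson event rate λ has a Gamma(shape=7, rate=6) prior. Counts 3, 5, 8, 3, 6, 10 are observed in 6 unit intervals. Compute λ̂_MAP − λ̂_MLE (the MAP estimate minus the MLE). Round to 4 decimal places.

MAP − MLE = -2.4167

Σxᵢ = 35. Posterior is Gamma(42, 12); MAP = (42−1)/12 = 41/12 ≈ 3.41667.
MLE = x̄ = 35/6 ≈ 5.83333.
Difference = 41/12 − 35/6 = -29/12 ≈ -2.4167.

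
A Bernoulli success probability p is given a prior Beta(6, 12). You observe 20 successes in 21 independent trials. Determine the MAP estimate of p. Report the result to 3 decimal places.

Prior: Beta(6, 12).
Data: 20 successes in 21 trials. The binomial likelihood contributes p^20(1−p)^1, so the posterior is Beta(6+20, 12+1) = Beta(26, 13).
For Beta(a, b) with a, b > 1 the mode is (a−1)/(a+b−2) = 25/37 ≈ 0.676.

p̂_MAP = 0.676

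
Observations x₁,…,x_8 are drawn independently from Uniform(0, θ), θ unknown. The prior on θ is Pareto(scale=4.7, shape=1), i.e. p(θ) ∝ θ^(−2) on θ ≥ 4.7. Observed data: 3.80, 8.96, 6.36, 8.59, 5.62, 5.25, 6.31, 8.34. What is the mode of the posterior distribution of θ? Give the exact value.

θ̂_MAP = 8.96

The Uniform(0, θ) likelihood is θ^(−n) for θ ≥ max(xᵢ), zero otherwise. Here max(xᵢ) = 8.96.
Posterior ∝ θ^(−2) · θ^(−8) = θ^(−10) on θ ≥ max(4.7, 8.96) = 8.96.
This density is strictly decreasing in θ, so the posterior mode lies at the lower boundary of the support.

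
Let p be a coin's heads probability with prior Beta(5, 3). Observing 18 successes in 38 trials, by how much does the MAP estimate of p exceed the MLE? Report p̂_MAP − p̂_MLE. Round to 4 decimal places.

MAP − MLE = 0.0263

Posterior is Beta(23, 23); MAP = (23−1)/(46−2) = 22/44 ≈ 0.50000.
MLE ignores the prior: p̂_MLE = k/n = 18/38 ≈ 0.47368.
Difference = 22/44 − 18/38 = 1/38 ≈ 0.0263.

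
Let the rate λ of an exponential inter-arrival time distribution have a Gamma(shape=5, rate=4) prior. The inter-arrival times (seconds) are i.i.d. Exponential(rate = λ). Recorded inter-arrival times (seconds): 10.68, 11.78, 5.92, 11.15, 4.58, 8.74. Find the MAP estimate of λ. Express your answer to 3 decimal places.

The Exponential(rate=λ) likelihood is ∝ λ^n e^(−λΣtᵢ). Here n = 6 and Σtᵢ = 10.68 + 11.78 + 5.92 + 11.15 + 4.58 + 8.74 = 52.85.
Posterior ∝ λ^4e^(−4λ) · λ^6e^(−52.85λ) = λ^10e^(−56.85λ), i.e. Gamma(11, 56.85).
Mode = (a−1)/b = 10/56.85 ≈ 0.176.

λ̂_MAP = 0.176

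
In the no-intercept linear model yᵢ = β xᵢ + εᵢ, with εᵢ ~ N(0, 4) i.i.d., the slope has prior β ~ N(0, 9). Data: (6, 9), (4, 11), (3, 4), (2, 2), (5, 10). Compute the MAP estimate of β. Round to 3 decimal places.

log p(β | y) = −Σ(yᵢ − βxᵢ)²/(2·4) − β²/(2·9) + const.
Setting the derivative to zero: Σxᵢ(yᵢ − βxᵢ)/4 − β/9 = 0, so β = Σxᵢyᵢ / (Σxᵢ² + σ²/τ²).
Σxᵢyᵢ = 6·9 + 4·11 + 3·4 + 2·2 + 5·10 = 164; Σxᵢ² = 90; σ²/τ² = 4/9.
β̂_MAP = 164 / (90 + 4/9) = 164/(814/9) = 738/407 ≈ 1.813.

β̂_MAP = 1.813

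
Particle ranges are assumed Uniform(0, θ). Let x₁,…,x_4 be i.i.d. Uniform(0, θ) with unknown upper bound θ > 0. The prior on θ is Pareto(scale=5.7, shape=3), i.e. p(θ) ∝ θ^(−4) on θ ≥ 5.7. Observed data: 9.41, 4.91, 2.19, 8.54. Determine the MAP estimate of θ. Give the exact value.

θ̂_MAP = 9.41

The Uniform(0, θ) likelihood is θ^(−n) for θ ≥ max(xᵢ), zero otherwise. Here max(xᵢ) = 9.41.
Posterior ∝ θ^(−4) · θ^(−4) = θ^(−8) on θ ≥ max(5.7, 9.41) = 9.41.
This density is strictly decreasing in θ, so the posterior mode lies at the lower boundary of the support.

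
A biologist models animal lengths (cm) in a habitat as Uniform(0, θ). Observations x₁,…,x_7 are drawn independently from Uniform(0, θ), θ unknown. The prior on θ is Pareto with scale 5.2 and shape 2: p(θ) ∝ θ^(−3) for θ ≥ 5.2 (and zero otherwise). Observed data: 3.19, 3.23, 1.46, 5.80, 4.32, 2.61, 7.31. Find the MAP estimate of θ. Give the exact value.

The Uniform(0, θ) likelihood is θ^(−n) for θ ≥ max(xᵢ), zero otherwise. Here max(xᵢ) = 7.31.
Posterior ∝ θ^(−3) · θ^(−7) = θ^(−10) on θ ≥ max(5.2, 7.31) = 7.31.
This density is strictly decreasing in θ, so the posterior mode lies at the lower boundary of the support.

θ̂_MAP = 7.31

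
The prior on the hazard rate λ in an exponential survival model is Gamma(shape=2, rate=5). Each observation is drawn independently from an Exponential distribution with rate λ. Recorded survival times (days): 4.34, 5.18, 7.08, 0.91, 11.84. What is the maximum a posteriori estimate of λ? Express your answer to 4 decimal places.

The Exponential(rate=λ) likelihood is ∝ λ^n e^(−λΣtᵢ). Here n = 5 and Σtᵢ = 4.34 + 5.18 + 7.08 + 0.91 + 11.84 = 29.35.
Posterior ∝ λe^(−5λ) · λ^5e^(−29.35λ) = λ^6e^(−34.35λ), i.e. Gamma(7, 34.35).
Mode = (a−1)/b = 6/34.35 ≈ 0.1747.

λ̂_MAP = 0.1747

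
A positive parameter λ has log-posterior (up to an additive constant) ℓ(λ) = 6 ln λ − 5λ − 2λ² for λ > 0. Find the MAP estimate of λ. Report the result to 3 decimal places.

λ̂_MAP = 0.750

ℓ'(λ) = 6/λ − 5 − 4λ. Setting this to zero and multiplying by λ: 4λ² + 5λ − 6 = 0.
λ = (−5 + √(5² + 4·4·6)) / (2·4) = (−5 + √121) / 8 = (−5 + 11)/8 = 3/4.
ℓ''(λ) = −6/λ² − 4 < 0, confirming a maximum.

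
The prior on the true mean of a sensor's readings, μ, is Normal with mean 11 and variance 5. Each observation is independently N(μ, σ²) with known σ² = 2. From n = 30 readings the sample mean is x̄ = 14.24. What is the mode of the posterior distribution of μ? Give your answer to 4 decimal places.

n = 30, x̄ = 14.24.
For a Normal prior and Normal likelihood with known variance, the posterior is Normal; its mode equals its mean, the precision-weighted average.
Prior precision 1/σ₀² = 1/5 = 0.2; data precision n/σ² = 30/2 = 15.
μ̂ = (0.2·11 + 15·14.24) / (0.2 + 15) = 215.8/15.2 = 1079/76 ≈ 14.1974.

μ̂_MAP = 14.1974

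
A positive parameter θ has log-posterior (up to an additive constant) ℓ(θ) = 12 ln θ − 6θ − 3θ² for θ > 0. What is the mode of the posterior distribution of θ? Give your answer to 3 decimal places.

ℓ'(θ) = 12/θ − 6 − 6θ. Setting this to zero and multiplying by θ: 6θ² + 6θ − 12 = 0.
θ = (−6 + √(6² + 4·6·12)) / (2·6) = (−6 + √324) / 12 = (−6 + 18)/12 = 1.
ℓ''(θ) = −12/θ² − 6 < 0, confirming a maximum.

θ̂_MAP = 1.000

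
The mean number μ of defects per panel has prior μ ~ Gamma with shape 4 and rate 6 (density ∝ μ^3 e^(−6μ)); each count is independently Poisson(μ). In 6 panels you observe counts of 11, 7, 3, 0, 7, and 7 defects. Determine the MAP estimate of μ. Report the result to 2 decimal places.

Σxᵢ = 11+7+3+0+7+7 = 35, with n = 6.
Posterior ∝ μ^3e^(−6μ) · μ^35e^(−6μ) = μ^38e^(−12μ), i.e. Gamma(shape=39, rate=12).
The mode of a Gamma(a, b) with a ≥ 1 (shape–rate) is (a−1)/b = 38/12 ≈ 3.17.

μ̂_MAP = 3.17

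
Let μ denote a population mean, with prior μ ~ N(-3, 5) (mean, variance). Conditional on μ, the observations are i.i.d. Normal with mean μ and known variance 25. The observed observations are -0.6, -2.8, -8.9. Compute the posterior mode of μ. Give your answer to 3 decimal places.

μ̂_MAP = -3.413

n = 3; x̄ = ((-0.6) + (-2.8) + (-8.9))/3 = -12.3/3 = -4.1.
For a Normal prior and Normal likelihood with known variance, the posterior is Normal; its mode equals its mean, the precision-weighted average.
Prior precision 1/σ₀² = 1/5 = 0.2; data precision n/σ² = 3/25 = 0.12.
μ̂ = (0.2·(-3) + 0.12·(-4.1)) / (0.2 + 0.12) = (-1.092)/0.32 = -3.4125 ≈ -3.413.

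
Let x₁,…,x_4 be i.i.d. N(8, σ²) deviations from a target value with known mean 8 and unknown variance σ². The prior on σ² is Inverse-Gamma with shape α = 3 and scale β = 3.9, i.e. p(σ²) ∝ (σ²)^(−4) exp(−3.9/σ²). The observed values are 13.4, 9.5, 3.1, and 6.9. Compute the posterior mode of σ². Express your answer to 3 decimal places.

Sum of squared deviations about the known mean: SS = (13.4−8)² + (9.5−8)² + (3.1−8)² + (6.9−8)² = 56.63.
The Normal likelihood contributes (σ²)^(−n/2) exp(−SS/(2σ²)), so the posterior is Inverse-Gamma(α + n/2, β + SS/2) = Inverse-Gamma(5, 32.215).
The mode of Inverse-Gamma(a, b) is b/(a+1) = 32.215/6 ≈ 5.369.

σ̂²_MAP = 5.369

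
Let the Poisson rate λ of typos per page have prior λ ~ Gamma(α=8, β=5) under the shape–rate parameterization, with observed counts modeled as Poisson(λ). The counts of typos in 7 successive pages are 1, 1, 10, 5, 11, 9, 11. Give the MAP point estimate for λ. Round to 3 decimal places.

λ̂_MAP = 4.583

Σxᵢ = 1+1+10+5+11+9+11 = 48, with n = 7.
Posterior ∝ λ^7e^(−5λ) · λ^48e^(−7λ) = λ^55e^(−12λ), i.e. Gamma(shape=56, rate=12).
The mode of a Gamma(a, b) with a ≥ 1 (shape–rate) is (a−1)/b = 55/12 ≈ 4.583.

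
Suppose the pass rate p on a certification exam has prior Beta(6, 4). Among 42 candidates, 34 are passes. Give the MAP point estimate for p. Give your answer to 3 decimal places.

p̂_MAP = 0.780

Prior: Beta(6, 4).
Data: 34 successes in 42 trials. The binomial likelihood contributes p^34(1−p)^8, so the posterior is Beta(6+34, 4+8) = Beta(40, 12).
For Beta(a, b) with a, b > 1 the mode is (a−1)/(a+b−2) = 39/50 ≈ 0.780.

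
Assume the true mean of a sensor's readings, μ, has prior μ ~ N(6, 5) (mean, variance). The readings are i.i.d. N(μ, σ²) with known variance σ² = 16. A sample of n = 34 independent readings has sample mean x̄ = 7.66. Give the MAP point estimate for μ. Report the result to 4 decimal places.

μ̂_MAP = 7.5172

n = 34, x̄ = 7.66.
For a Normal prior and Normal likelihood with known variance, the posterior is Normal; its mode equals its mean, the precision-weighted average.
Prior precision 1/σ₀² = 1/5 = 0.2; data precision n/σ² = 34/16 = 2.125.
μ̂ = (0.2·6 + 2.125·7.66) / (0.2 + 2.125) = 17.4775/2.325 = 6991/930 ≈ 7.5172.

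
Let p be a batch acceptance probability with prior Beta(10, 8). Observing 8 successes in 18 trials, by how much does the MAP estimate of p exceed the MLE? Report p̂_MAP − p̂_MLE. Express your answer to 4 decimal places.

MAP − MLE = 0.0556

Posterior is Beta(18, 18); MAP = (18−1)/(36−2) = 17/34 ≈ 0.50000.
MLE ignores the prior: p̂_MLE = k/n = 8/18 ≈ 0.44444.
Difference = 17/34 − 8/18 = 1/18 ≈ 0.0556.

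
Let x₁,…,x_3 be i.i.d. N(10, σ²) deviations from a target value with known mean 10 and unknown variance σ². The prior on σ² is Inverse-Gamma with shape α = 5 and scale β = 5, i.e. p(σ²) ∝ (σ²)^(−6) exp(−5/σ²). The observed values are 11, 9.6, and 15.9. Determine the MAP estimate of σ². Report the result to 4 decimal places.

σ̂²_MAP = 3.0647

Sum of squared deviations about the known mean: SS = (11−10)² + (9.6−10)² + (15.9−10)² = 35.97.
The Normal likelihood contributes (σ²)^(−n/2) exp(−SS/(2σ²)), so the posterior is Inverse-Gamma(α + n/2, β + SS/2) = Inverse-Gamma(6.5, 22.985).
The mode of Inverse-Gamma(a, b) is b/(a+1) = 22.985/7.5 ≈ 3.0647.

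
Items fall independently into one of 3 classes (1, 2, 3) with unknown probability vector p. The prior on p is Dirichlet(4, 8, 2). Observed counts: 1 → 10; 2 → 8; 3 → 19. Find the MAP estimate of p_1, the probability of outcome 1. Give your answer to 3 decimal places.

The posterior is Dirichlet(αᵢ + nᵢ) = Dirichlet(14, 16, 21).
For a Dirichlet(a₁,…,a_K) with all aᵢ > 1, the mode has j-th component (aⱼ − 1)/(Σaᵢ − K).
Here Σaᵢ = 51 and K = 3, so p_1 = (14 − 1)/(51 − 3) = 13/48 ≈ 0.271.

MAP estimate: 0.271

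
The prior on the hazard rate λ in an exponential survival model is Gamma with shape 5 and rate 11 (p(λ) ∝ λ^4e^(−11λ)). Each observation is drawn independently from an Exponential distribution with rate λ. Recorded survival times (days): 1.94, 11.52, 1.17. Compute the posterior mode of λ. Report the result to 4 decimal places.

λ̂_MAP = 0.2731

The Exponential(rate=λ) likelihood is ∝ λ^n e^(−λΣtᵢ). Here n = 3 and Σtᵢ = 1.94 + 11.52 + 1.17 = 14.63.
Posterior ∝ λ^4e^(−11λ) · λ^3e^(−14.63λ) = λ^7e^(−25.63λ), i.e. Gamma(8, 25.63).
Mode = (a−1)/b = 7/25.63 ≈ 0.2731.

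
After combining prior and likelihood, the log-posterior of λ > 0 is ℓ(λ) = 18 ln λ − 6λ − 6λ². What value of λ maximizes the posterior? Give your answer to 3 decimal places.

ℓ'(λ) = 18/λ − 6 − 12λ. Setting this to zero and multiplying by λ: 12λ² + 6λ − 18 = 0.
λ = (−6 + √(6² + 4·12·18)) / (2·12) = (−6 + √900) / 24 = (−6 + 30)/24 = 1.
ℓ''(λ) = −18/λ² − 12 < 0, confirming a maximum.

λ̂_MAP = 1.000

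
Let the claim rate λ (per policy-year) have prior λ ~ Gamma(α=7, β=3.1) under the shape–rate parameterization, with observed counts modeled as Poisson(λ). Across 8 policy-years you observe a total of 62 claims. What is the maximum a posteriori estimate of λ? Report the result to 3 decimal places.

λ̂_MAP = 6.126

Σxᵢ = 62, n = 8.
Posterior ∝ λ^6e^(−3.1λ) · λ^62e^(−8λ) = λ^68e^(−11.1λ), i.e. Gamma(shape=69, rate=11.1).
The mode of a Gamma(a, b) with a ≥ 1 (shape–rate) is (a−1)/b = 68/11.1 ≈ 6.126.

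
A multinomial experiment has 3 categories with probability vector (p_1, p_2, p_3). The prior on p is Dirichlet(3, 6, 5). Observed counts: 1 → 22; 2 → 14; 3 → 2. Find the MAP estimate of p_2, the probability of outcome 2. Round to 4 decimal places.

MAP estimate: 0.3878

The posterior is Dirichlet(αᵢ + nᵢ) = Dirichlet(25, 20, 7).
For a Dirichlet(a₁,…,a_K) with all aᵢ > 1, the mode has j-th component (aⱼ − 1)/(Σaᵢ − K).
Here Σaᵢ = 52 and K = 3, so p_2 = (20 − 1)/(52 − 3) = 19/49 ≈ 0.3878.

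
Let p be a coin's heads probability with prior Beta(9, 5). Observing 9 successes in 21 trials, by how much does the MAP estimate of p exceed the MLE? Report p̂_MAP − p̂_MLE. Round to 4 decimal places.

Posterior is Beta(18, 17); MAP = (18−1)/(35−2) = 17/33 ≈ 0.51515.
MLE ignores the prior: p̂_MLE = k/n = 9/21 ≈ 0.42857.
Difference = 17/33 − 9/21 = 20/231 ≈ 0.0866.

MAP − MLE = 0.0866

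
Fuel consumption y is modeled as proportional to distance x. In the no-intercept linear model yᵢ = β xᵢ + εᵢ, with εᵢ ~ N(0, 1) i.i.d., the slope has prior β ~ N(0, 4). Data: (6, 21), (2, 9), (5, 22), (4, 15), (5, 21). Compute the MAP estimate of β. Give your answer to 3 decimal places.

log p(β | y) = −Σ(yᵢ − βxᵢ)²/(2·1) − β²/(2·4) + const.
Setting the derivative to zero: Σxᵢ(yᵢ − βxᵢ)/1 − β/4 = 0, so β = Σxᵢyᵢ / (Σxᵢ² + σ²/τ²).
Σxᵢyᵢ = 6·21 + 2·9 + 5·22 + 4·15 + 5·21 = 419; Σxᵢ² = 106; σ²/τ² = 0.25.
β̂_MAP = 419 / (106 + 0.25) = 419/106.25 ≈ 3.944.

β̂_MAP = 3.944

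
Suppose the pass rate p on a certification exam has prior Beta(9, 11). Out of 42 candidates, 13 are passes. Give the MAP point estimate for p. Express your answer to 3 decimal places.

p̂_MAP = 0.350

Prior: Beta(9, 11).
Data: 13 successes in 42 trials. The binomial likelihood contributes p^13(1−p)^29, so the posterior is Beta(9+13, 11+29) = Beta(22, 40).
For Beta(a, b) with a, b > 1 the mode is (a−1)/(a+b−2) = 21/60 ≈ 0.350.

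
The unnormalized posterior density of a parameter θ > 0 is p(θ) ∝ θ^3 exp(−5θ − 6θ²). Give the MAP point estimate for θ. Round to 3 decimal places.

ℓ'(θ) = 3/θ − 5 − 12θ. Setting this to zero and multiplying by θ: 12θ² + 5θ − 3 = 0.
θ = (−5 + √(5² + 4·12·3)) / (2·12) = (−5 + √169) / 24 = (−5 + 13)/24 = 1/3.
ℓ''(θ) = −3/θ² − 12 < 0, confirming a maximum.

θ̂_MAP = 0.333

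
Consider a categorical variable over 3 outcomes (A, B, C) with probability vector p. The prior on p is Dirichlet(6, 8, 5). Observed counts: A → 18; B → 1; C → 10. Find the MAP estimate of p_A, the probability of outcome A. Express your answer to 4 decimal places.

The posterior is Dirichlet(αᵢ + nᵢ) = Dirichlet(24, 9, 15).
For a Dirichlet(a₁,…,a_K) with all aᵢ > 1, the mode has j-th component (aⱼ − 1)/(Σaᵢ − K).
Here Σaᵢ = 48 and K = 3, so p_A = (24 − 1)/(48 − 3) = 23/45 ≈ 0.5111.

MAP estimate of p_A = 0.5111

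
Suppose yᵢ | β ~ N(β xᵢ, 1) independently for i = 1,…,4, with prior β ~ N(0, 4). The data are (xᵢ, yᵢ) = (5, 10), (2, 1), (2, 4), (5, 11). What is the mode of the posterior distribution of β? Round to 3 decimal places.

β̂_MAP = 1.974

log p(β | y) = −Σ(yᵢ − βxᵢ)²/(2·1) − β²/(2·4) + const.
Setting the derivative to zero: Σxᵢ(yᵢ − βxᵢ)/1 − β/4 = 0, so β = Σxᵢyᵢ / (Σxᵢ² + σ²/τ²).
Σxᵢyᵢ = 5·10 + 2·1 + 2·4 + 5·11 = 115; Σxᵢ² = 58; σ²/τ² = 0.25.
β̂_MAP = 115 / (58 + 0.25) = 115/58.25 ≈ 1.974.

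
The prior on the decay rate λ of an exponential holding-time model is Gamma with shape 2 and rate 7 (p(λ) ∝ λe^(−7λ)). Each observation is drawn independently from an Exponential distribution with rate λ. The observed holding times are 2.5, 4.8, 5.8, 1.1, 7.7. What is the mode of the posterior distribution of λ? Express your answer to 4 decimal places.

The Exponential(rate=λ) likelihood is ∝ λ^n e^(−λΣtᵢ). Here n = 5 and Σtᵢ = 2.5 + 4.8 + 5.8 + 1.1 + 7.7 = 21.9.
Posterior ∝ λe^(−7λ) · λ^5e^(−21.9λ) = λ^6e^(−28.9λ), i.e. Gamma(7, 28.9).
Mode = (a−1)/b = 6/28.9 ≈ 0.2076.

λ̂_MAP = 0.2076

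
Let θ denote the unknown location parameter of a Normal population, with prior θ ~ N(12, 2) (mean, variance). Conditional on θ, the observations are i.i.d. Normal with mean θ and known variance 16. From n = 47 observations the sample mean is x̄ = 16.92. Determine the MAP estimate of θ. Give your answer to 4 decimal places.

n = 47, x̄ = 16.92.
For a Normal prior and Normal likelihood with known variance, the posterior is Normal; its mode equals its mean, the precision-weighted average.
Prior precision 1/σ₀² = 1/2 = 0.5; data precision n/σ² = 47/16 = 2.9375.
θ̂ = (0.5·12 + 2.9375·16.92) / (0.5 + 2.9375) = 55.7025/3.4375 = 22281/1375 ≈ 16.2044.

θ̂_MAP = 16.2044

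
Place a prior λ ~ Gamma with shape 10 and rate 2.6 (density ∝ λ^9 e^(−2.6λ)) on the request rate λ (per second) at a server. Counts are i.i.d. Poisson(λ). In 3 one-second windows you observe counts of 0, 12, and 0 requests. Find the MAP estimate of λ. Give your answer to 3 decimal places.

Σxᵢ = 0+12+0 = 12, with n = 3.
Posterior ∝ λ^9e^(−2.6λ) · λ^12e^(−3λ) = λ^21e^(−5.6λ), i.e. Gamma(shape=22, rate=5.6).
The mode of a Gamma(a, b) with a ≥ 1 (shape–rate) is (a−1)/b = 21/5.6 ≈ 3.750.

λ̂_MAP = 3.750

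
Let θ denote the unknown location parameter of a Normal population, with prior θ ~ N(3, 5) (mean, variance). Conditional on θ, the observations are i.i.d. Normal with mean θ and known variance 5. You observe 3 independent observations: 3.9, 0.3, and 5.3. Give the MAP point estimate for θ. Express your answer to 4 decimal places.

θ̂_MAP = 3.1250

n = 3; x̄ = (3.9 + 0.3 + 5.3)/3 = 9.5/3 = 19/6 ≈ 3.1667.
For a Normal prior and Normal likelihood with known variance, the posterior is Normal; its mode equals its mean, the precision-weighted average.
Prior precision 1/σ₀² = 1/5 = 0.2; data precision n/σ² = 3/5 = 0.6.
θ̂ = (0.2·3 + 0.6·(19/6)) / (0.2 + 0.6) = 2.5/0.8 = 3.1250.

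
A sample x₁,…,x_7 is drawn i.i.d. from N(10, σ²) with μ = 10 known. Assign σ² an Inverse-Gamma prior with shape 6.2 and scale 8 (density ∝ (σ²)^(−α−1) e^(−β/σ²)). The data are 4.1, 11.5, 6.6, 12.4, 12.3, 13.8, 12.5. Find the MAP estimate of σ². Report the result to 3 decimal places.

σ̂²_MAP = 4.503

Sum of squared deviations about the known mean: SS = (4.1−10)² + (11.5−10)² + (6.6−10)² + (12.4−10)² + (12.3−10)² + (13.8−10)² + (12.5−10)² = 80.36.
The Normal likelihood contributes (σ²)^(−n/2) exp(−SS/(2σ²)), so the posterior is Inverse-Gamma(α + n/2, β + SS/2) = Inverse-Gamma(9.7, 48.18).
The mode of Inverse-Gamma(a, b) is b/(a+1) = 48.18/10.7 ≈ 4.503.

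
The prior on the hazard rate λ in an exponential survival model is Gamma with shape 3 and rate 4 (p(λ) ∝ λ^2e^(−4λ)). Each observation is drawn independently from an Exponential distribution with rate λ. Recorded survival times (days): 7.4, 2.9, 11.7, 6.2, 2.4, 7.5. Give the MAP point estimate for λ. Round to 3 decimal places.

λ̂_MAP = 0.190

The Exponential(rate=λ) likelihood is ∝ λ^n e^(−λΣtᵢ). Here n = 6 and Σtᵢ = 7.4 + 2.9 + 11.7 + 6.2 + 2.4 + 7.5 = 38.1.
Posterior ∝ λ^2e^(−4λ) · λ^6e^(−38.1λ) = λ^8e^(−42.1λ), i.e. Gamma(9, 42.1).
Mode = (a−1)/b = 8/42.1 ≈ 0.190.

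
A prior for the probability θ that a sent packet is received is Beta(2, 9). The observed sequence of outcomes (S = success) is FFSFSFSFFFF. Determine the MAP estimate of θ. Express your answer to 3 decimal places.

θ̂_MAP = 0.200

Prior: Beta(2, 9).
Data: 3 successes in 11 trials (from the sequence). The binomial likelihood contributes θ^3(1−θ)^8, so the posterior is Beta(2+3, 9+8) = Beta(5, 17).
For Beta(a, b) with a, b > 1 the mode is (a−1)/(a+b−2) = 4/20 ≈ 0.200.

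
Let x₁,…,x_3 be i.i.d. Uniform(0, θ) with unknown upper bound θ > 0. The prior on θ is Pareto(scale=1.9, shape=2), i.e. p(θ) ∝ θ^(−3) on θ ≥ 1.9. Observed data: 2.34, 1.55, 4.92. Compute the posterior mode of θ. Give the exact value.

θ̂_MAP = 4.92

The Uniform(0, θ) likelihood is θ^(−n) for θ ≥ max(xᵢ), zero otherwise. Here max(xᵢ) = 4.92.
Posterior ∝ θ^(−3) · θ^(−3) = θ^(−6) on θ ≥ max(1.9, 4.92) = 4.92.
This density is strictly decreasing in θ, so the posterior mode lies at the lower boundary of the support.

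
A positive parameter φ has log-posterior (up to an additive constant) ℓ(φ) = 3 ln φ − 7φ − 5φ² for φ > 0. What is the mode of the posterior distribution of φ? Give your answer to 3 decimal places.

φ̂_MAP = 0.300

ℓ'(φ) = 3/φ − 7 − 10φ. Setting this to zero and multiplying by φ: 10φ² + 7φ − 3 = 0.
φ = (−7 + √(7² + 4·10·3)) / (2·10) = (−7 + √169) / 20 = (−7 + 13)/20 = 3/10.
ℓ''(φ) = −3/φ² − 10 < 0, confirming a maximum.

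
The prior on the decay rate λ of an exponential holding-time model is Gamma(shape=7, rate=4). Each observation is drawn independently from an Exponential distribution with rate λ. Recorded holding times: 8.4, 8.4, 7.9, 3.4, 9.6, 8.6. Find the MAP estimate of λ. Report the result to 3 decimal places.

λ̂_MAP = 0.239

The Exponential(rate=λ) likelihood is ∝ λ^n e^(−λΣtᵢ). Here n = 6 and Σtᵢ = 8.4 + 8.4 + 7.9 + 3.4 + 9.6 + 8.6 = 46.3.
Posterior ∝ λ^6e^(−4λ) · λ^6e^(−46.3λ) = λ^12e^(−50.3λ), i.e. Gamma(13, 50.3).
Mode = (a−1)/b = 12/50.3 ≈ 0.239.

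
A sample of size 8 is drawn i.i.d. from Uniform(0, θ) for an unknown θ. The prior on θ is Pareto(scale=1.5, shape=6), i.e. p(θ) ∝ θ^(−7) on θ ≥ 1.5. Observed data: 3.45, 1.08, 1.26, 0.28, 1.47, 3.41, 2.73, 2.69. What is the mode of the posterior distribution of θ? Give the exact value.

The Uniform(0, θ) likelihood is θ^(−n) for θ ≥ max(xᵢ), zero otherwise. Here max(xᵢ) = 3.45.
Posterior ∝ θ^(−7) · θ^(−8) = θ^(−15) on θ ≥ max(1.5, 3.45) = 3.45.
This density is strictly decreasing in θ, so the posterior mode lies at the lower boundary of the support.

θ̂_MAP = 3.45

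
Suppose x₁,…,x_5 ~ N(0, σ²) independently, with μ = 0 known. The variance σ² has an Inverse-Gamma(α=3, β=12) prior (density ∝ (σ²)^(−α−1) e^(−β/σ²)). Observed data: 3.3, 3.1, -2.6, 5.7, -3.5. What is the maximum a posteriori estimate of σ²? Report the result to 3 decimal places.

Sum of squared deviations about the known mean: SS = (3.3−0)² + (3.1−0)² + (-2.6−0)² + (5.7−0)² + (-3.5−0)² = 72.
The Normal likelihood contributes (σ²)^(−n/2) exp(−SS/(2σ²)), so the posterior is Inverse-Gamma(α + n/2, β + SS/2) = Inverse-Gamma(5.5, 48).
The mode of Inverse-Gamma(a, b) is b/(a+1) = 48/6.5 ≈ 7.385.

σ̂²_MAP = 7.385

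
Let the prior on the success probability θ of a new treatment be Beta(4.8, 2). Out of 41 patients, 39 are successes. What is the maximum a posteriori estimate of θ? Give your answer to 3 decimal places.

Prior: Beta(4.8, 2).
Data: 39 successes in 41 trials. The binomial likelihood contributes θ^39(1−θ)^2, so the posterior is Beta(4.8+39, 2+2) = Beta(43.8, 4).
For Beta(a, b) with a, b > 1 the mode is (a−1)/(a+b−2) = 42.8/45.8 ≈ 0.934.

θ̂_MAP = 0.934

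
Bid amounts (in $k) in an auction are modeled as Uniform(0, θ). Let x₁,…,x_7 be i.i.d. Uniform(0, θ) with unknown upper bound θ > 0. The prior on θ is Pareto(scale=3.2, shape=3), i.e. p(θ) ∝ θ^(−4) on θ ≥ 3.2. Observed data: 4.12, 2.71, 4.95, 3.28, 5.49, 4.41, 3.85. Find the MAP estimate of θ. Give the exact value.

θ̂_MAP = 5.49

The Uniform(0, θ) likelihood is θ^(−n) for θ ≥ max(xᵢ), zero otherwise. Here max(xᵢ) = 5.49.
Posterior ∝ θ^(−4) · θ^(−7) = θ^(−11) on θ ≥ max(3.2, 5.49) = 5.49.
This density is strictly decreasing in θ, so the posterior mode lies at the lower boundary of the support.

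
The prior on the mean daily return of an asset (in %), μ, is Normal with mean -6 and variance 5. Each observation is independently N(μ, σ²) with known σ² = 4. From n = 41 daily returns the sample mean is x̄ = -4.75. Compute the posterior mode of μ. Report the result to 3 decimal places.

n = 41, x̄ = -4.75.
For a Normal prior and Normal likelihood with known variance, the posterior is Normal; its mode equals its mean, the precision-weighted average.
Prior precision 1/σ₀² = 1/5 = 0.2; data precision n/σ² = 41/4 = 10.25.
μ̂ = (0.2·(-6) + 10.25·(-4.75)) / (0.2 + 10.25) = (-49.8875)/10.45 = -3991/836 ≈ -4.774.

μ̂_MAP = -4.774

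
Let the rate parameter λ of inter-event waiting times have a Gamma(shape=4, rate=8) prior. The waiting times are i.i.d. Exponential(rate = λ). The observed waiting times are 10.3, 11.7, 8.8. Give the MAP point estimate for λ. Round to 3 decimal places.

The Exponential(rate=λ) likelihood is ∝ λ^n e^(−λΣtᵢ). Here n = 3 and Σtᵢ = 10.3 + 11.7 + 8.8 = 30.8.
Posterior ∝ λ^3e^(−8λ) · λ^3e^(−30.8λ) = λ^6e^(−38.8λ), i.e. Gamma(7, 38.8).
Mode = (a−1)/b = 6/38.8 ≈ 0.155.

λ̂_MAP = 0.155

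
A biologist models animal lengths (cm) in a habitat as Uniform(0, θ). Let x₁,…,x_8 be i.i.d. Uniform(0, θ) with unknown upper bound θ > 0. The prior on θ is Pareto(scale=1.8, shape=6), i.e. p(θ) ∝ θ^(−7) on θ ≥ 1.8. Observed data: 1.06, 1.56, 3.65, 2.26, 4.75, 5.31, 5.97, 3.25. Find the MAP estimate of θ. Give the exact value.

θ̂_MAP = 5.97

The Uniform(0, θ) likelihood is θ^(−n) for θ ≥ max(xᵢ), zero otherwise. Here max(xᵢ) = 5.97.
Posterior ∝ θ^(−7) · θ^(−8) = θ^(−15) on θ ≥ max(1.8, 5.97) = 5.97.
This density is strictly decreasing in θ, so the posterior mode lies at the lower boundary of the support.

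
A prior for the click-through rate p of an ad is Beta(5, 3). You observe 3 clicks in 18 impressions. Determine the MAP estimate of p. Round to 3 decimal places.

Prior: Beta(5, 3).
Data: 3 successes in 18 trials. The binomial likelihood contributes p^3(1−p)^15, so the posterior is Beta(5+3, 3+15) = Beta(8, 18).
For Beta(a, b) with a, b > 1 the mode is (a−1)/(a+b−2) = 7/24 ≈ 0.292.

p̂_MAP = 0.292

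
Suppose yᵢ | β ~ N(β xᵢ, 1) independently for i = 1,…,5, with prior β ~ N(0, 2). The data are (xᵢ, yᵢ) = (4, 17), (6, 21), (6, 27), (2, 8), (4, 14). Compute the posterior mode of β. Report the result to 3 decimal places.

log p(β | y) = −Σ(yᵢ − βxᵢ)²/(2·1) − β²/(2·2) + const.
Setting the derivative to zero: Σxᵢ(yᵢ − βxᵢ)/1 − β/2 = 0, so β = Σxᵢyᵢ / (Σxᵢ² + σ²/τ²).
Σxᵢyᵢ = 4·17 + 6·21 + 6·27 + 2·8 + 4·14 = 428; Σxᵢ² = 108; σ²/τ² = 0.5.
β̂_MAP = 428 / (108 + 0.5) = 428/108.5 ≈ 3.945.

β̂_MAP = 3.945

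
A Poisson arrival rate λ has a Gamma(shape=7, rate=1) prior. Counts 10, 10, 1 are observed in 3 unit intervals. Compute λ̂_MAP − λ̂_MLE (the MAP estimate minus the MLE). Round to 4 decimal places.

Σxᵢ = 21. Posterior is Gamma(28, 4); MAP = (28−1)/4 = 27/4 ≈ 6.75000.
MLE = x̄ = 21/3 ≈ 7.00000.
Difference = 27/4 − 21/3 = -1/4 ≈ -0.2500.

MAP − MLE = -0.2500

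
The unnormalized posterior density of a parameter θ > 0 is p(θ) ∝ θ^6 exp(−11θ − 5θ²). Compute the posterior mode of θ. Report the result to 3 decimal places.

θ̂_MAP = 0.400

ℓ'(θ) = 6/θ − 11 − 10θ. Setting this to zero and multiplying by θ: 10θ² + 11θ − 6 = 0.
θ = (−11 + √(11² + 4·10·6)) / (2·10) = (−11 + √361) / 20 = (−11 + 19)/20 = 2/5.
ℓ''(θ) = −6/θ² − 10 < 0, confirming a maximum.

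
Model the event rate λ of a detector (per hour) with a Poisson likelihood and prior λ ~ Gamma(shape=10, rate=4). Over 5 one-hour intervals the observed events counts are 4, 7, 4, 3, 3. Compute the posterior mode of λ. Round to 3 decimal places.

λ̂_MAP = 3.333

Σxᵢ = 4+7+4+3+3 = 21, with n = 5.
Posterior ∝ λ^9e^(−4λ) · λ^21e^(−5λ) = λ^30e^(−9λ), i.e. Gamma(shape=31, rate=9).
The mode of a Gamma(a, b) with a ≥ 1 (shape–rate) is (a−1)/b = 30/9 ≈ 3.333.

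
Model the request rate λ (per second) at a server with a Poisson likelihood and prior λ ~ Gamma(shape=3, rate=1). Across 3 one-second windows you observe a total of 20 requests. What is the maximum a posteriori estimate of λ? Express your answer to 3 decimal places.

λ̂_MAP = 5.500

Σxᵢ = 20, n = 3.
Posterior ∝ λ^2e^(−1λ) · λ^20e^(−3λ) = λ^22e^(−4λ), i.e. Gamma(shape=23, rate=4).
The mode of a Gamma(a, b) with a ≥ 1 (shape–rate) is (a−1)/b = 22/4 ≈ 5.500.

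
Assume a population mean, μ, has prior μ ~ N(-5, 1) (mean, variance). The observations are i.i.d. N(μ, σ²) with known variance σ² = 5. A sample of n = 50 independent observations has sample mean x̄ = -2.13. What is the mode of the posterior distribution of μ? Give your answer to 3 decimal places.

n = 50, x̄ = -2.13.
For a Normal prior and Normal likelihood with known variance, the posterior is Normal; its mode equals its mean, the precision-weighted average.
Prior precision 1/σ₀² = 1/1 = 1; data precision n/σ² = 50/5 = 10.
μ̂ = (1·(-5) + 10·(-2.13)) / (1 + 10) = (-26.3)/11 = -263/110 ≈ -2.391.

μ̂_MAP = -2.391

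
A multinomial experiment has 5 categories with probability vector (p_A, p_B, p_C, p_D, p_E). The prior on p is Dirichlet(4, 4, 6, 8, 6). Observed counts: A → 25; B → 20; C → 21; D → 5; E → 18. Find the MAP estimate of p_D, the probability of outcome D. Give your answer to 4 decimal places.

The posterior is Dirichlet(αᵢ + nᵢ) = Dirichlet(29, 24, 27, 13, 24).
For a Dirichlet(a₁,…,a_K) with all aᵢ > 1, the mode has j-th component (aⱼ − 1)/(Σaᵢ − K).
Here Σaᵢ = 117 and K = 5, so p_D = (13 − 1)/(117 − 5) = 12/112 ≈ 0.1071.

MAP estimate of p_D = 0.1071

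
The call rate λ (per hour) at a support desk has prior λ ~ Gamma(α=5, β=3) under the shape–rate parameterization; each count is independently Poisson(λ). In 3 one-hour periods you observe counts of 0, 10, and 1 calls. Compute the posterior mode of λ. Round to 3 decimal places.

λ̂_MAP = 2.500

Σxᵢ = 0+10+1 = 11, with n = 3.
Posterior ∝ λ^4e^(−3λ) · λ^11e^(−3λ) = λ^15e^(−6λ), i.e. Gamma(shape=16, rate=6).
The mode of a Gamma(a, b) with a ≥ 1 (shape–rate) is (a−1)/b = 15/6 ≈ 2.500.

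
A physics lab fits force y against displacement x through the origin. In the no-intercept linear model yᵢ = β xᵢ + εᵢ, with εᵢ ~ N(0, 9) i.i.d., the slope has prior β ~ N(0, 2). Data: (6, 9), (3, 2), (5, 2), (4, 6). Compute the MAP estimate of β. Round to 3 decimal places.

β̂_MAP = 1.039

log p(β | y) = −Σ(yᵢ − βxᵢ)²/(2·9) − β²/(2·2) + const.
Setting the derivative to zero: Σxᵢ(yᵢ − βxᵢ)/9 − β/2 = 0, so β = Σxᵢyᵢ / (Σxᵢ² + σ²/τ²).
Σxᵢyᵢ = 6·9 + 3·2 + 5·2 + 4·6 = 94; Σxᵢ² = 86; σ²/τ² = 4.5.
β̂_MAP = 94 / (86 + 4.5) = 94/90.5 ≈ 1.039.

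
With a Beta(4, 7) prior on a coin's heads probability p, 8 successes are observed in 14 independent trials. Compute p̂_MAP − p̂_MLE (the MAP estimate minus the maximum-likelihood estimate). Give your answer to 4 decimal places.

MAP − MLE = -0.0932

Posterior is Beta(12, 13); MAP = (12−1)/(25−2) = 11/23 ≈ 0.47826.
MLE ignores the prior: p̂_MLE = k/n = 8/14 ≈ 0.57143.
Difference = 11/23 − 8/14 = -15/161 ≈ -0.0932.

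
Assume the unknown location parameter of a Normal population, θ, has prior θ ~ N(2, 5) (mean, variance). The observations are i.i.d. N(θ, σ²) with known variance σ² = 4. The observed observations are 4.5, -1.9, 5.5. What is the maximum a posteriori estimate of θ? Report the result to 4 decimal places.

θ̂_MAP = 2.5526

n = 3; x̄ = (4.5 + (-1.9) + 5.5)/3 = 8.1/3 = 2.7.
For a Normal prior and Normal likelihood with known variance, the posterior is Normal; its mode equals its mean, the precision-weighted average.
Prior precision 1/σ₀² = 1/5 = 0.2; data precision n/σ² = 3/4 = 0.75.
θ̂ = (0.2·2 + 0.75·2.7) / (0.2 + 0.75) = 2.425/0.95 = 97/38 ≈ 2.5526.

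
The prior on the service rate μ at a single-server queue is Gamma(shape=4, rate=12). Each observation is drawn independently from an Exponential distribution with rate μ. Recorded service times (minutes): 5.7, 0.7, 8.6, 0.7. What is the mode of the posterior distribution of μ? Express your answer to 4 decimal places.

The Exponential(rate=μ) likelihood is ∝ μ^n e^(−μΣtᵢ). Here n = 4 and Σtᵢ = 5.7 + 0.7 + 8.6 + 0.7 = 15.7.
Posterior ∝ μ^3e^(−12μ) · μ^4e^(−15.7μ) = μ^7e^(−27.7μ), i.e. Gamma(8, 27.7).
Mode = (a−1)/b = 7/27.7 ≈ 0.2527.

μ̂_MAP = 0.2527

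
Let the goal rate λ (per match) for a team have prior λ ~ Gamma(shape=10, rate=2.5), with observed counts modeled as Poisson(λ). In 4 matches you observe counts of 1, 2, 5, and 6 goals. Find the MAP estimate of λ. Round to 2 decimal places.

Σxᵢ = 1+2+5+6 = 14, with n = 4.
Posterior ∝ λ^9e^(−2.5λ) · λ^14e^(−4λ) = λ^23e^(−6.5λ), i.e. Gamma(shape=24, rate=6.5).
The mode of a Gamma(a, b) with a ≥ 1 (shape–rate) is (a−1)/b = 23/6.5 ≈ 3.54.

λ̂_MAP = 3.54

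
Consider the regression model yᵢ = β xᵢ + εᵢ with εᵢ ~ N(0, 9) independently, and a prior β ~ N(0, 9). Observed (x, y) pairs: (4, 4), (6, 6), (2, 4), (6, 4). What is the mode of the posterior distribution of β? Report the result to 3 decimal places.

log p(β | y) = −Σ(yᵢ − βxᵢ)²/(2·9) − β²/(2·9) + const.
Setting the derivative to zero: Σxᵢ(yᵢ − βxᵢ)/9 − β/9 = 0, so β = Σxᵢyᵢ / (Σxᵢ² + σ²/τ²).
Σxᵢyᵢ = 4·4 + 6·6 + 2·4 + 6·4 = 84; Σxᵢ² = 92; σ²/τ² = 1.
β̂_MAP = 84 / (92 + 1) = 84/93 ≈ 0.903.

β̂_MAP = 0.903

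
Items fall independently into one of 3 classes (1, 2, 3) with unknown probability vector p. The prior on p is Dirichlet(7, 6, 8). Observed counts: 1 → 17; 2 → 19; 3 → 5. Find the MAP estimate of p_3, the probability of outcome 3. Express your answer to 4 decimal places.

MAP estimate: 0.2034

The posterior is Dirichlet(αᵢ + nᵢ) = Dirichlet(24, 25, 13).
For a Dirichlet(a₁,…,a_K) with all aᵢ > 1, the mode has j-th component (aⱼ − 1)/(Σaᵢ − K).
Here Σaᵢ = 62 and K = 3, so p_3 = (13 − 1)/(62 − 3) = 12/59 ≈ 0.2034.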